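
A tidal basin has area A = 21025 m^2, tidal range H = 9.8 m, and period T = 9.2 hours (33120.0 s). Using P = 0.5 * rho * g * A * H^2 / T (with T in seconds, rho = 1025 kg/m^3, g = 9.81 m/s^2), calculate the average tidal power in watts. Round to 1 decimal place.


Convert period to seconds: T = 9.2 * 3600 = 33120.0 s
H^2 = 9.8^2 = 96.04
P = 0.5 * rho * g * A * H^2 / T
P = 0.5 * 1025 * 9.81 * 21025 * 96.04 / 33120.0
P = 306521.3 W

306521.3


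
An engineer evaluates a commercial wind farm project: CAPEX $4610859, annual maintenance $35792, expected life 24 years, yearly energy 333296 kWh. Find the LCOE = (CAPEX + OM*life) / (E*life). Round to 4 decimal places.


Total cost = CAPEX + OM * lifetime = 4610859 + 35792 * 24 = 4610859 + 859008 = 5469867
Total generation = annual * lifetime = 333296 * 24 = 7999104 kWh
LCOE = 5469867 / 7999104
LCOE = 0.6838 $/kWh

0.6838


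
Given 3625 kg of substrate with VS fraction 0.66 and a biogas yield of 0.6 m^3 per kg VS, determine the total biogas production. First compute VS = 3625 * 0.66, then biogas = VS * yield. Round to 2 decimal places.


Compute volatile solids:
  VS = mass * VS_fraction = 3625 * 0.66 = 2392.5 kg
Calculate biogas volume:
  Biogas = VS * specific_yield = 2392.5 * 0.6
  Biogas = 1435.50 m^3

1435.50


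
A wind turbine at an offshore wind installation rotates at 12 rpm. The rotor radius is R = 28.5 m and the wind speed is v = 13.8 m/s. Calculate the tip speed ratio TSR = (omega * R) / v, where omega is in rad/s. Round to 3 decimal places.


Convert rotational speed to rad/s:
  omega = 12 * 2 * pi / 60 = 1.2566 rad/s
Compute tip speed:
  v_tip = omega * R = 1.2566 * 28.5 = 35.814 m/s
Tip speed ratio:
  TSR = v_tip / v_wind = 35.814 / 13.8 = 2.595

2.595


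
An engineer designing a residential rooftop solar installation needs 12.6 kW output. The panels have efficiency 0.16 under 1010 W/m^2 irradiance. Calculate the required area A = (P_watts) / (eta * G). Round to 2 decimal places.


Convert target power to watts: P = 12.6 * 1000 = 12600.0 W
Compute denominator: eta * G = 0.16 * 1010 = 161.6
Required area A = P / (eta * G) = 12600.0 / 161.6
A = 77.97 m^2

77.97


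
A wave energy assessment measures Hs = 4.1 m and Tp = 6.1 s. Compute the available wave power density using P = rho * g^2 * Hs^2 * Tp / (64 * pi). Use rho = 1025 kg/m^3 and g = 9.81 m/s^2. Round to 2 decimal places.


Apply wave power formula:
  g^2 = 9.81^2 = 96.2361
  Hs^2 = 4.1^2 = 16.81
  Numerator = rho * g^2 * Hs^2 * Tp = 1025 * 96.2361 * 16.81 * 6.1 = 10114849.58
  Denominator = 64 * pi = 201.0619
  P = 10114849.58 / 201.0619 = 50307.13 W/m

50307.13


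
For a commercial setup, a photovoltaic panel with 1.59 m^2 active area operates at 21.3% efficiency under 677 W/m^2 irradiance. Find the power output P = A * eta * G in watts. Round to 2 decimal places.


Use the solar power formula P = A * eta * G.
Given: A = 1.59 m^2, eta = 0.213, G = 677 W/m^2
P = 1.59 * 0.213 * 677
P = 229.28 W

229.28


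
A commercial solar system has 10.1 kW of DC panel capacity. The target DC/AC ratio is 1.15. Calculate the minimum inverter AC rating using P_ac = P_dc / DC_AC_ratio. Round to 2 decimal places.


The inverter AC capacity is determined by the DC/AC ratio.
Given: P_dc = 10.1 kW, DC/AC ratio = 1.15
P_ac = P_dc / ratio = 10.1 / 1.15
P_ac = 8.78 kW

8.78


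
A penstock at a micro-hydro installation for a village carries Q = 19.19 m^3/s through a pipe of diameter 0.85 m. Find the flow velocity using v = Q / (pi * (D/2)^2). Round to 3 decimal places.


Compute pipe cross-sectional area:
  A = pi * (D/2)^2 = pi * (0.85/2)^2 = 0.5675 m^2
Calculate velocity:
  v = Q / A = 19.19 / 0.5675
  v = 33.818 m/s

33.818


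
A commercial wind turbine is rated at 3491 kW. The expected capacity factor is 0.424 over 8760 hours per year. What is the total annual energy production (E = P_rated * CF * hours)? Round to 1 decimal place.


Annual energy = rated_kW * capacity_factor * hours_per_year
Given: P_rated = 3491 kW, CF = 0.424, hours = 8760
E = 3491 * 0.424 * 8760
E = 12966411.8 kWh

12966411.8


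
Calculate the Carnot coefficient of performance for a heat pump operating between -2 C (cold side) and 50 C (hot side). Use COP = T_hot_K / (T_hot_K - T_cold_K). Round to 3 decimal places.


Convert to Kelvin:
  T_hot = 50 + 273.15 = 323.15 K
  T_cold = -2 + 273.15 = 271.15 K
Apply Carnot COP formula:
  COP = T_hot_K / (T_hot_K - T_cold_K) = 323.15 / 52.0
  COP = 6.214

6.214


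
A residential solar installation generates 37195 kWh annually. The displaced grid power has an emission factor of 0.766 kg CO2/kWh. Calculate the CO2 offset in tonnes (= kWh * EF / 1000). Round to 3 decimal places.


CO2 offset in kg = generation * emission_factor
CO2 offset = 37195 * 0.766 = 28491.37 kg
Convert to tonnes:
  CO2 offset = 28491.37 / 1000 = 28.491 tonnes

28.491


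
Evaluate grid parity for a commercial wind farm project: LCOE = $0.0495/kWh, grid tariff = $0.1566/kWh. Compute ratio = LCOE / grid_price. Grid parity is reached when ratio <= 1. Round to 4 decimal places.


Compare LCOE to grid price:
  LCOE = $0.0495/kWh, Grid price = $0.1566/kWh
  Ratio = LCOE / grid_price = 0.0495 / 0.1566 = 0.3161
  Grid parity achieved (ratio <= 1)? yes

0.3161


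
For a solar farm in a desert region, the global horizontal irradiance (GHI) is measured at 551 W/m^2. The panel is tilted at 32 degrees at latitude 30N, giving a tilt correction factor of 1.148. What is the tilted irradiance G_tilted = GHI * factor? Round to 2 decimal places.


Identify the given values:
  GHI = 551 W/m^2, tilt correction factor = 1.148
Apply the formula G_tilted = GHI * factor:
  G_tilted = 551 * 1.148
  G_tilted = 632.55 W/m^2

632.55


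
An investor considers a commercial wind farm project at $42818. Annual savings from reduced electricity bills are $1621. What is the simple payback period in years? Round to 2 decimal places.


Simple payback period = initial cost / annual savings
Payback = 42818 / 1621
Payback = 26.41 years

26.41


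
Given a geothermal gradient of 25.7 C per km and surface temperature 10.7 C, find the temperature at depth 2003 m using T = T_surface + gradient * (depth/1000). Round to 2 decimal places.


Convert depth to km: 2003 / 1000 = 2.003 km
Temperature increase = gradient * depth_km = 25.7 * 2.003 = 51.48 C
Temperature at depth = T_surface + delta_T = 10.7 + 51.48
T = 62.18 C

62.18


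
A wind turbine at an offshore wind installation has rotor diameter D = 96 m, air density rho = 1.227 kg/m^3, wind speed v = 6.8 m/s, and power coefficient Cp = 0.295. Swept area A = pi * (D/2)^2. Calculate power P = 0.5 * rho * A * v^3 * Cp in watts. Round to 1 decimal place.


Step 1 -- Compute swept area:
  A = pi * (D/2)^2 = pi * (96/2)^2 = 7238.23 m^2
Step 2 -- Apply wind power equation:
  P = 0.5 * rho * A * v^3 * Cp
  v^3 = 6.8^3 = 314.432
  P = 0.5 * 1.227 * 7238.23 * 314.432 * 0.295
  P = 411903.7 W

411903.7


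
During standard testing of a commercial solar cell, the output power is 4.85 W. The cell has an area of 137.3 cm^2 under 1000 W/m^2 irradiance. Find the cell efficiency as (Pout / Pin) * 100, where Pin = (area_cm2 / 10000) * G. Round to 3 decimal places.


First compute the input power:
  Pin = area_cm2 / 10000 * G = 137.3 / 10000 * 1000 = 13.73 W
Then compute efficiency:
  Efficiency = (Pout / Pin) * 100 = (4.85 / 13.73) * 100
  Efficiency = 35.324%

35.324


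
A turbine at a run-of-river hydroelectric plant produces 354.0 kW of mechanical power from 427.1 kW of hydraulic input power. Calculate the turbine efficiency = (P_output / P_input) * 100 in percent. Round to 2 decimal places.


Turbine efficiency = (output power / input power) * 100
eta = (354.0 / 427.1) * 100
eta = 82.88%

82.88


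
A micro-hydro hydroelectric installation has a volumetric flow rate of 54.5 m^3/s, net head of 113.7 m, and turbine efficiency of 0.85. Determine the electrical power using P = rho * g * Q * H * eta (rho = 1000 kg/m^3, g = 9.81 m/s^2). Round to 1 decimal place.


Apply the hydropower formula P = rho * g * Q * H * eta
rho * g = 1000 * 9.81 = 9810.0
P = 9810.0 * 54.5 * 113.7 * 0.85
P = 51670766.0 W

51670766.0


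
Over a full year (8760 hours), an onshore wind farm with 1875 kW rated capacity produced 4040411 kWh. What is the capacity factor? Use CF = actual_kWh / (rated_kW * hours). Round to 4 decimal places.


Capacity factor = actual output / maximum possible output
Maximum possible = rated * hours = 1875 * 8760 = 16425000 kWh
CF = 4040411 / 16425000
CF = 0.2460

0.2460


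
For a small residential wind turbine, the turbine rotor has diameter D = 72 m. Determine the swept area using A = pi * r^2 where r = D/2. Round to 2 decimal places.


Compute the rotor radius:
  r = D / 2 = 72 / 2 = 36.0 m
Calculate swept area:
  A = pi * r^2 = pi * 36.0^2
  A = 4071.50 m^2

4071.50


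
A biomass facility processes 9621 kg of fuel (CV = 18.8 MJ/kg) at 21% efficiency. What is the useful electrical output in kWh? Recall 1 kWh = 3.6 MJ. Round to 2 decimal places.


Total energy = mass * CV = 9621 * 18.8 = 180874.8 MJ
Useful energy = total * eta = 180874.8 * 0.21 = 37983.71 MJ
Convert to kWh: 37983.71 / 3.6
Useful energy = 10551.03 kWh

10551.03


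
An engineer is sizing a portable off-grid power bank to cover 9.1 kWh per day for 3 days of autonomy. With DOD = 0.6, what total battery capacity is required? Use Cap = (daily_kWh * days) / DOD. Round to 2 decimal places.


Total energy needed = daily * days = 9.1 * 3 = 27.3 kWh
Account for depth of discharge:
  Cap = total_energy / DOD = 27.3 / 0.6
  Cap = 45.50 kWh

45.50


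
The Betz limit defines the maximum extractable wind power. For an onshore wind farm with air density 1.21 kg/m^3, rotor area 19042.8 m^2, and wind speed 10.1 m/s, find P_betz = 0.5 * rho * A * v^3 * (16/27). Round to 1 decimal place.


The Betz coefficient Cp_max = 16/27 = 0.5926
v^3 = 10.1^3 = 1030.301
P_betz = 0.5 * rho * A * v^3 * Cp_max
P_betz = 0.5 * 1.21 * 19042.8 * 1030.301 * 0.5926
P_betz = 7034067.3 W

7034067.3


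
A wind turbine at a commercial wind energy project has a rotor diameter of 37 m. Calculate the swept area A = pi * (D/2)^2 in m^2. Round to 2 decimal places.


Compute the rotor radius:
  r = D / 2 = 37 / 2 = 18.5 m
Calculate swept area:
  A = pi * r^2 = pi * 18.5^2
  A = 1075.21 m^2

1075.21


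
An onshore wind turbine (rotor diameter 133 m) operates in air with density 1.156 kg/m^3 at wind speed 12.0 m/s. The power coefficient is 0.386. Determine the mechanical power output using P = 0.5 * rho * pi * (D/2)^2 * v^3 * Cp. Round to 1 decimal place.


Step 1 -- Compute swept area:
  A = pi * (D/2)^2 = pi * (133/2)^2 = 13892.91 m^2
Step 2 -- Apply wind power equation:
  P = 0.5 * rho * A * v^3 * Cp
  v^3 = 12.0^3 = 1728.0
  P = 0.5 * 1.156 * 13892.91 * 1728.0 * 0.386
  P = 5356141.5 W

5356141.5


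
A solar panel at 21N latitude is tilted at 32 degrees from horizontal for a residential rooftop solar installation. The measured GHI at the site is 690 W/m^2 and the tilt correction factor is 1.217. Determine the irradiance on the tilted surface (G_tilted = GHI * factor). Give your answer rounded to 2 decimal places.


Identify the given values:
  GHI = 690 W/m^2, tilt correction factor = 1.217
Apply the formula G_tilted = GHI * factor:
  G_tilted = 690 * 1.217
  G_tilted = 839.73 W/m^2

839.73


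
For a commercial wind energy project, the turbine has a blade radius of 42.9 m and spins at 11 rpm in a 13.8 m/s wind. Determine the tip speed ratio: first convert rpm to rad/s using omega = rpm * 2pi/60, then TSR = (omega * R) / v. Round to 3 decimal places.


Convert rotational speed to rad/s:
  omega = 11 * 2 * pi / 60 = 1.1519 rad/s
Compute tip speed:
  v_tip = omega * R = 1.1519 * 42.9 = 49.417 m/s
Tip speed ratio:
  TSR = v_tip / v_wind = 49.417 / 13.8 = 3.581

3.581


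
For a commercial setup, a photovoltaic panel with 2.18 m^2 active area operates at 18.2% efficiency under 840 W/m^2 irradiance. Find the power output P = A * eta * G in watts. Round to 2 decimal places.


Use the solar power formula P = A * eta * G.
Given: A = 2.18 m^2, eta = 0.182, G = 840 W/m^2
P = 2.18 * 0.182 * 840
P = 333.28 W

333.28


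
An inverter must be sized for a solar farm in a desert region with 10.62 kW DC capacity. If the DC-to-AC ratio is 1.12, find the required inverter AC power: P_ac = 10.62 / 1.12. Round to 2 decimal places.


The inverter AC capacity is determined by the DC/AC ratio.
Given: P_dc = 10.62 kW, DC/AC ratio = 1.12
P_ac = P_dc / ratio = 10.62 / 1.12
P_ac = 9.48 kW

9.48


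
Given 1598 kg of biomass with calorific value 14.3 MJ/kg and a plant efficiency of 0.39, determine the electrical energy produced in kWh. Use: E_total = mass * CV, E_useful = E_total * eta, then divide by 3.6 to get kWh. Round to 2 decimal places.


Total energy = mass * CV = 1598 * 14.3 = 22851.4 MJ
Useful energy = total * eta = 22851.4 * 0.39 = 8912.05 MJ
Convert to kWh: 8912.05 / 3.6
Useful energy = 2475.57 kWh

2475.57


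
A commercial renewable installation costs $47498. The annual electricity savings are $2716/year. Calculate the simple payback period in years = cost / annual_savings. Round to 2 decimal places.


Simple payback period = initial cost / annual savings
Payback = 47498 / 2716
Payback = 17.49 years

17.49


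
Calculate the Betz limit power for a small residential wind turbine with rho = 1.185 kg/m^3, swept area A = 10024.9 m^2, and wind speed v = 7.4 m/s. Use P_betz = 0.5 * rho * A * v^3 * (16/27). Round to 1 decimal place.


The Betz coefficient Cp_max = 16/27 = 0.5926
v^3 = 7.4^3 = 405.224
P_betz = 0.5 * rho * A * v^3 * Cp_max
P_betz = 0.5 * 1.185 * 10024.9 * 405.224 * 0.5926
P_betz = 1426329.2 W

1426329.2


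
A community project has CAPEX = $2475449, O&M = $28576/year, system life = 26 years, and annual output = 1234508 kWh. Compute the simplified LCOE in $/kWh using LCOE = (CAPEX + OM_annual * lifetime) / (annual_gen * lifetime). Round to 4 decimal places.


Total cost = CAPEX + OM * lifetime = 2475449 + 28576 * 26 = 2475449 + 742976 = 3218425
Total generation = annual * lifetime = 1234508 * 26 = 32097208 kWh
LCOE = 3218425 / 32097208
LCOE = 0.1003 $/kWh

0.1003


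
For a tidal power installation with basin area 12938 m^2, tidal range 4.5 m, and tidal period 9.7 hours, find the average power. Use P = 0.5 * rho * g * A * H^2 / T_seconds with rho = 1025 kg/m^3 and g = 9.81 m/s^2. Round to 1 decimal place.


Convert period to seconds: T = 9.7 * 3600 = 34920.0 s
H^2 = 4.5^2 = 20.25
P = 0.5 * rho * g * A * H^2 / T
P = 0.5 * 1025 * 9.81 * 12938 * 20.25 / 34920.0
P = 37720.8 W

37720.8


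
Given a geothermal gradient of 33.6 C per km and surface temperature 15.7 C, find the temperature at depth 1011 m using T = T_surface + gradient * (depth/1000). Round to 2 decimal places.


Convert depth to km: 1011 / 1000 = 1.011 km
Temperature increase = gradient * depth_km = 33.6 * 1.011 = 33.97 C
Temperature at depth = T_surface + delta_T = 15.7 + 33.97
T = 49.67 C

49.67


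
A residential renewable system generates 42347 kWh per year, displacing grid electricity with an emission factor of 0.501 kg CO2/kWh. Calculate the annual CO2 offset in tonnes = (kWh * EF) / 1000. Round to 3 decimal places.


CO2 offset in kg = generation * emission_factor
CO2 offset = 42347 * 0.501 = 21215.85 kg
Convert to tonnes:
  CO2 offset = 21215.85 / 1000 = 21.216 tonnes

21.216


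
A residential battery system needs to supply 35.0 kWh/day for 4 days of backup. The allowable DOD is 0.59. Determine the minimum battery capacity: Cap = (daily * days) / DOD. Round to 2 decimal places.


Total energy needed = daily * days = 35.0 * 4 = 140.0 kWh
Account for depth of discharge:
  Cap = total_energy / DOD = 140.0 / 0.59
  Cap = 237.29 kWh

237.29


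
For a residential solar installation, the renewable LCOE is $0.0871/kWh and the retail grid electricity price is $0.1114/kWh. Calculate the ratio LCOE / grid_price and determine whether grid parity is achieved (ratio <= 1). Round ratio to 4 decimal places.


Compare LCOE to grid price:
  LCOE = $0.0871/kWh, Grid price = $0.1114/kWh
  Ratio = LCOE / grid_price = 0.0871 / 0.1114 = 0.7819
  Grid parity achieved (ratio <= 1)? yes

0.7819


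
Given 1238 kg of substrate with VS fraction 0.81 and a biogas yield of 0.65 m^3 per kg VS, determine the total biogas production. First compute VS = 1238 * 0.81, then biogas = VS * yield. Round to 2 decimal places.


Compute volatile solids:
  VS = mass * VS_fraction = 1238 * 0.81 = 1002.78 kg
Calculate biogas volume:
  Biogas = VS * specific_yield = 1002.78 * 0.65
  Biogas = 651.81 m^3

651.81


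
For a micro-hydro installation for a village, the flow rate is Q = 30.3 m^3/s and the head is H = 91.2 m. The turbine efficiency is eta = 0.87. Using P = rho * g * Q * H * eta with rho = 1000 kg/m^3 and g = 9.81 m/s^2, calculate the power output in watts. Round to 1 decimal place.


Apply the hydropower formula P = rho * g * Q * H * eta
rho * g = 1000 * 9.81 = 9810.0
P = 9810.0 * 30.3 * 91.2 * 0.87
P = 23584448.6 W

23584448.6


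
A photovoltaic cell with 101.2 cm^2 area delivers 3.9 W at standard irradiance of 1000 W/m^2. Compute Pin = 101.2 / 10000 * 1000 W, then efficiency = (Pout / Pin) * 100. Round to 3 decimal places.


First compute the input power:
  Pin = area_cm2 / 10000 * G = 101.2 / 10000 * 1000 = 10.12 W
Then compute efficiency:
  Efficiency = (Pout / Pin) * 100 = (3.9 / 10.12) * 100
  Efficiency = 38.538%

38.538


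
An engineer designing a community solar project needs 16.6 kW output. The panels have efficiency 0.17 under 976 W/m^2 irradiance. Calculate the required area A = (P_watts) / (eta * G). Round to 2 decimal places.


Convert target power to watts: P = 16.6 * 1000 = 16600.0 W
Compute denominator: eta * G = 0.17 * 976 = 165.92
Required area A = P / (eta * G) = 16600.0 / 165.92
A = 100.05 m^2

100.05


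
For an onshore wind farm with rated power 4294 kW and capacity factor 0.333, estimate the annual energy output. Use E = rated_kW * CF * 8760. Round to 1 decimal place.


Annual energy = rated_kW * capacity_factor * hours_per_year
Given: P_rated = 4294 kW, CF = 0.333, hours = 8760
E = 4294 * 0.333 * 8760
E = 12525941.5 kWh

12525941.5


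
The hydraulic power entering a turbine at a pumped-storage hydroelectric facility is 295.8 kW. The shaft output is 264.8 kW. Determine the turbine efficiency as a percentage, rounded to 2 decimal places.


Turbine efficiency = (output power / input power) * 100
eta = (264.8 / 295.8) * 100
eta = 89.52%

89.52


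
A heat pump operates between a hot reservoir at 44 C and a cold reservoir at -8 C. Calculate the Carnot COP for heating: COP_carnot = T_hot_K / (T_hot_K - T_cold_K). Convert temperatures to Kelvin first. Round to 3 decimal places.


Convert to Kelvin:
  T_hot = 44 + 273.15 = 317.15 K
  T_cold = -8 + 273.15 = 265.15 K
Apply Carnot COP formula:
  COP = T_hot_K / (T_hot_K - T_cold_K) = 317.15 / 52.0
  COP = 6.099

6.099


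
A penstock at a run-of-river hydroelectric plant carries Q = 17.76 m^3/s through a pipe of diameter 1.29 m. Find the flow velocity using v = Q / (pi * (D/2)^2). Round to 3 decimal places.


Compute pipe cross-sectional area:
  A = pi * (D/2)^2 = pi * (1.29/2)^2 = 1.307 m^2
Calculate velocity:
  v = Q / A = 17.76 / 1.307
  v = 13.589 m/s

13.589


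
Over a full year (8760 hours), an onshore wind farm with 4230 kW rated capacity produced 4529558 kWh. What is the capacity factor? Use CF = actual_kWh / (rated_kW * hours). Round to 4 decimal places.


Capacity factor = actual output / maximum possible output
Maximum possible = rated * hours = 4230 * 8760 = 37054800 kWh
CF = 4529558 / 37054800
CF = 0.1222

0.1222


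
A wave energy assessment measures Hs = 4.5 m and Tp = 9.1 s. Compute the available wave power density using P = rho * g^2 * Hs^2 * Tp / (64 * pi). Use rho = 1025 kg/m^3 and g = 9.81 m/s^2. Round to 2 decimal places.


Apply wave power formula:
  g^2 = 9.81^2 = 96.2361
  Hs^2 = 4.5^2 = 20.25
  Numerator = rho * g^2 * Hs^2 * Tp = 1025 * 96.2361 * 20.25 * 9.1 = 18177255.01
  Denominator = 64 * pi = 201.0619
  P = 18177255.01 / 201.0619 = 90406.25 W/m

90406.25


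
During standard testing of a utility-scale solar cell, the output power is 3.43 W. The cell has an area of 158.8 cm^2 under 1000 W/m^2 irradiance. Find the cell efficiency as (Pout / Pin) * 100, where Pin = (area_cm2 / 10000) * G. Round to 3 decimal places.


First compute the input power:
  Pin = area_cm2 / 10000 * G = 158.8 / 10000 * 1000 = 15.88 W
Then compute efficiency:
  Efficiency = (Pout / Pin) * 100 = (3.43 / 15.88) * 100
  Efficiency = 21.599%

21.599


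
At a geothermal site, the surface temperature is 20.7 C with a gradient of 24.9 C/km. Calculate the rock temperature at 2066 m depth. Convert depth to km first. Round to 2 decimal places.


Convert depth to km: 2066 / 1000 = 2.066 km
Temperature increase = gradient * depth_km = 24.9 * 2.066 = 51.44 C
Temperature at depth = T_surface + delta_T = 20.7 + 51.44
T = 72.14 C

72.14


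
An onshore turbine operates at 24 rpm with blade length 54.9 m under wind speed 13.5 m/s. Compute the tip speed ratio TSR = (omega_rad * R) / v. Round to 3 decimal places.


Convert rotational speed to rad/s:
  omega = 24 * 2 * pi / 60 = 2.5133 rad/s
Compute tip speed:
  v_tip = omega * R = 2.5133 * 54.9 = 137.979 m/s
Tip speed ratio:
  TSR = v_tip / v_wind = 137.979 / 13.5 = 10.221

10.221


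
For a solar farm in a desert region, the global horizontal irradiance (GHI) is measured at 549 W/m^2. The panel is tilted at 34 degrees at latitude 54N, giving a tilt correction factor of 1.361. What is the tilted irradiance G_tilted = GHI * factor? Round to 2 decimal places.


Identify the given values:
  GHI = 549 W/m^2, tilt correction factor = 1.361
Apply the formula G_tilted = GHI * factor:
  G_tilted = 549 * 1.361
  G_tilted = 747.19 W/m^2

747.19


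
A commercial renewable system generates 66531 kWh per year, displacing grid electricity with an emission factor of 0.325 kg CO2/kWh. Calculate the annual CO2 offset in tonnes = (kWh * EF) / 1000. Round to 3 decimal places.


CO2 offset in kg = generation * emission_factor
CO2 offset = 66531 * 0.325 = 21622.58 kg
Convert to tonnes:
  CO2 offset = 21622.58 / 1000 = 21.623 tonnes

21.623


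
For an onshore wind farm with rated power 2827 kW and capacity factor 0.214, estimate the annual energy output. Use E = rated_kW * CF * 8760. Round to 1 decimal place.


Annual energy = rated_kW * capacity_factor * hours_per_year
Given: P_rated = 2827 kW, CF = 0.214, hours = 8760
E = 2827 * 0.214 * 8760
E = 5299607.3 kWh

5299607.3


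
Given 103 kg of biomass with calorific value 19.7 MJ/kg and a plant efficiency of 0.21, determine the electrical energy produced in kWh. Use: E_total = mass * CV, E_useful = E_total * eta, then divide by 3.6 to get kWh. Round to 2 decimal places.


Total energy = mass * CV = 103 * 19.7 = 2029.1 MJ
Useful energy = total * eta = 2029.1 * 0.21 = 426.11 MJ
Convert to kWh: 426.11 / 3.6
Useful energy = 118.36 kWh

118.36


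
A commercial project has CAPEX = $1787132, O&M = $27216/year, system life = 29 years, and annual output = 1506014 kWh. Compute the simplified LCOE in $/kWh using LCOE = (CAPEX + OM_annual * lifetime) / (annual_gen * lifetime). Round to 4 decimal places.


Total cost = CAPEX + OM * lifetime = 1787132 + 27216 * 29 = 1787132 + 789264 = 2576396
Total generation = annual * lifetime = 1506014 * 29 = 43674406 kWh
LCOE = 2576396 / 43674406
LCOE = 0.0590 $/kWh

0.0590


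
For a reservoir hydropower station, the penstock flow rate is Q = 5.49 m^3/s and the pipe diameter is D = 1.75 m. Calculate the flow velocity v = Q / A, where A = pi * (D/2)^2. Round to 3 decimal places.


Compute pipe cross-sectional area:
  A = pi * (D/2)^2 = pi * (1.75/2)^2 = 2.4053 m^2
Calculate velocity:
  v = Q / A = 5.49 / 2.4053
  v = 2.282 m/s

2.282


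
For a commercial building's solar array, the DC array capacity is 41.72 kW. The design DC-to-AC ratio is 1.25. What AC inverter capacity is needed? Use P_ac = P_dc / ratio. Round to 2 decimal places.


The inverter AC capacity is determined by the DC/AC ratio.
Given: P_dc = 41.72 kW, DC/AC ratio = 1.25
P_ac = P_dc / ratio = 41.72 / 1.25
P_ac = 33.38 kW

33.38


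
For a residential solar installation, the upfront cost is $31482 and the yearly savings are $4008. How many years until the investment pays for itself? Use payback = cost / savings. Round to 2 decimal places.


Simple payback period = initial cost / annual savings
Payback = 31482 / 4008
Payback = 7.85 years

7.85


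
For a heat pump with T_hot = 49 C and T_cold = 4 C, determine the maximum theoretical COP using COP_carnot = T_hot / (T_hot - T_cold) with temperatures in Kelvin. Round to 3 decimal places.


Convert to Kelvin:
  T_hot = 49 + 273.15 = 322.15 K
  T_cold = 4 + 273.15 = 277.15 K
Apply Carnot COP formula:
  COP = T_hot_K / (T_hot_K - T_cold_K) = 322.15 / 45.0
  COP = 7.159

7.159


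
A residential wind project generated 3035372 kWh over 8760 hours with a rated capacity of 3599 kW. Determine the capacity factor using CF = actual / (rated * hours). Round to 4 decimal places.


Capacity factor = actual output / maximum possible output
Maximum possible = rated * hours = 3599 * 8760 = 31527240 kWh
CF = 3035372 / 31527240
CF = 0.0963

0.0963


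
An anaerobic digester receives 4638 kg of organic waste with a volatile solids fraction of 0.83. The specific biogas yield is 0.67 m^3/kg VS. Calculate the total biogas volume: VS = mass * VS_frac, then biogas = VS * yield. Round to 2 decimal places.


Compute volatile solids:
  VS = mass * VS_fraction = 4638 * 0.83 = 3849.54 kg
Calculate biogas volume:
  Biogas = VS * specific_yield = 3849.54 * 0.67
  Biogas = 2579.19 m^3

2579.19


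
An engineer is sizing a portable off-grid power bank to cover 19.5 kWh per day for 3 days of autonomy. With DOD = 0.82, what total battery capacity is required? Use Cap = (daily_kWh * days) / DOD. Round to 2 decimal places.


Total energy needed = daily * days = 19.5 * 3 = 58.5 kWh
Account for depth of discharge:
  Cap = total_energy / DOD = 58.5 / 0.82
  Cap = 71.34 kWh

71.34


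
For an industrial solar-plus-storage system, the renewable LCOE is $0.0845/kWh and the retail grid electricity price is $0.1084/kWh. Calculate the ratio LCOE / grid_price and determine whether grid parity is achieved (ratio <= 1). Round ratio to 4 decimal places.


Compare LCOE to grid price:
  LCOE = $0.0845/kWh, Grid price = $0.1084/kWh
  Ratio = LCOE / grid_price = 0.0845 / 0.1084 = 0.7795
  Grid parity achieved (ratio <= 1)? yes

0.7795


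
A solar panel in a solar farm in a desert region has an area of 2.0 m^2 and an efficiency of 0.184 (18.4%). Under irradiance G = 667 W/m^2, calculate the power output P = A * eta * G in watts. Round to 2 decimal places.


Use the solar power formula P = A * eta * G.
Given: A = 2.0 m^2, eta = 0.184, G = 667 W/m^2
P = 2.0 * 0.184 * 667
P = 245.46 W

245.46


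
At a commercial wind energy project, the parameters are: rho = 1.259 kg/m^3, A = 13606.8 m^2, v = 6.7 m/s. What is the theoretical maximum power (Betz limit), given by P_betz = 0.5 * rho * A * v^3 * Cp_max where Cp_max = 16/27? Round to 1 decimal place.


The Betz coefficient Cp_max = 16/27 = 0.5926
v^3 = 6.7^3 = 300.763
P_betz = 0.5 * rho * A * v^3 * Cp_max
P_betz = 0.5 * 1.259 * 13606.8 * 300.763 * 0.5926
P_betz = 1526625.0 W

1526625.0


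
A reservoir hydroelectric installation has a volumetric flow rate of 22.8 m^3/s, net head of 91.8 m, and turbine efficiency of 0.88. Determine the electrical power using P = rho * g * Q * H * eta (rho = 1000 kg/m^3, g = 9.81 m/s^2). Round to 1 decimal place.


Apply the hydropower formula P = rho * g * Q * H * eta
rho * g = 1000 * 9.81 = 9810.0
P = 9810.0 * 22.8 * 91.8 * 0.88
P = 18068795.7 W

18068795.7


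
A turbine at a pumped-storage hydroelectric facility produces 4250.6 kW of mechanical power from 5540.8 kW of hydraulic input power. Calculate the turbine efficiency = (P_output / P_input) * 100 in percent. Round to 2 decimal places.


Turbine efficiency = (output power / input power) * 100
eta = (4250.6 / 5540.8) * 100
eta = 76.71%

76.71


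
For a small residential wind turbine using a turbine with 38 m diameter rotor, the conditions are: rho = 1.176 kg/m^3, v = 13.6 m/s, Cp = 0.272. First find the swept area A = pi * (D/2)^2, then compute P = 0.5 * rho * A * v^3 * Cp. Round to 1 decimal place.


Step 1 -- Compute swept area:
  A = pi * (D/2)^2 = pi * (38/2)^2 = 1134.11 m^2
Step 2 -- Apply wind power equation:
  P = 0.5 * rho * A * v^3 * Cp
  v^3 = 13.6^3 = 2515.456
  P = 0.5 * 1.176 * 1134.11 * 2515.456 * 0.272
  P = 456268.0 W

456268.0


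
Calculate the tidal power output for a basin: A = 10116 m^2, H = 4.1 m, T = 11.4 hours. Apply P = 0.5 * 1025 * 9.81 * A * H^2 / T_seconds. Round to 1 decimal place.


Convert period to seconds: T = 11.4 * 3600 = 41040.0 s
H^2 = 4.1^2 = 16.81
P = 0.5 * rho * g * A * H^2 / T
P = 0.5 * 1025 * 9.81 * 10116 * 16.81 / 41040.0
P = 20832.1 W

20832.1


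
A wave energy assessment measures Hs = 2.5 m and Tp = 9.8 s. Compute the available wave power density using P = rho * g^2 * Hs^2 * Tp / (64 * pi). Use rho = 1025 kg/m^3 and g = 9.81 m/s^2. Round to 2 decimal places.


Apply wave power formula:
  g^2 = 9.81^2 = 96.2361
  Hs^2 = 2.5^2 = 6.25
  Numerator = rho * g^2 * Hs^2 * Tp = 1025 * 96.2361 * 6.25 * 9.8 = 6041822.65
  Denominator = 64 * pi = 201.0619
  P = 6041822.65 / 201.0619 = 30049.56 W/m

30049.56


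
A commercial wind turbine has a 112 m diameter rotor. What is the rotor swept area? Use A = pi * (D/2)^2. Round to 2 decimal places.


Compute the rotor radius:
  r = D / 2 = 112 / 2 = 56.0 m
Calculate swept area:
  A = pi * r^2 = pi * 56.0^2
  A = 9852.03 m^2

9852.03


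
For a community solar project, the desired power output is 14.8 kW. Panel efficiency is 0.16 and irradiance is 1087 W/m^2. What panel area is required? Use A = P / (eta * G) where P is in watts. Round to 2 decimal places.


Convert target power to watts: P = 14.8 * 1000 = 14800.0 W
Compute denominator: eta * G = 0.16 * 1087 = 173.92
Required area A = P / (eta * G) = 14800.0 / 173.92
A = 85.10 m^2

85.10


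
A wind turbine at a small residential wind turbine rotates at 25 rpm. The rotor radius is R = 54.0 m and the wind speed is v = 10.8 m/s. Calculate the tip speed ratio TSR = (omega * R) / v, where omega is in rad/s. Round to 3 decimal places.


Convert rotational speed to rad/s:
  omega = 25 * 2 * pi / 60 = 2.618 rad/s
Compute tip speed:
  v_tip = omega * R = 2.618 * 54.0 = 141.372 m/s
Tip speed ratio:
  TSR = v_tip / v_wind = 141.372 / 10.8 = 13.090

13.090


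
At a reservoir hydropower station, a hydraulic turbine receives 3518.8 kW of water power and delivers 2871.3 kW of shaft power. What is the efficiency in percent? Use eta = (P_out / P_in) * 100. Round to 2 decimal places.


Turbine efficiency = (output power / input power) * 100
eta = (2871.3 / 3518.8) * 100
eta = 81.60%

81.60


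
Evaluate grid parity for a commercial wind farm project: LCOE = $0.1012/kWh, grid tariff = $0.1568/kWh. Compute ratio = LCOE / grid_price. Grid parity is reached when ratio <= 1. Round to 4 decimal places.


Compare LCOE to grid price:
  LCOE = $0.1012/kWh, Grid price = $0.1568/kWh
  Ratio = LCOE / grid_price = 0.1012 / 0.1568 = 0.6454
  Grid parity achieved (ratio <= 1)? yes

0.6454


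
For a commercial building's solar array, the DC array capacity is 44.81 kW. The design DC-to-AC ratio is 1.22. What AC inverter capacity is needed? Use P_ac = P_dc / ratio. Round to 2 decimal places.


The inverter AC capacity is determined by the DC/AC ratio.
Given: P_dc = 44.81 kW, DC/AC ratio = 1.22
P_ac = P_dc / ratio = 44.81 / 1.22
P_ac = 36.73 kW

36.73


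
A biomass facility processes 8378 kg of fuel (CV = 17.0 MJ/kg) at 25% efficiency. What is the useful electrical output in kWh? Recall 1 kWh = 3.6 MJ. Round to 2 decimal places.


Total energy = mass * CV = 8378 * 17.0 = 142426.0 MJ
Useful energy = total * eta = 142426.0 * 0.25 = 35606.5 MJ
Convert to kWh: 35606.5 / 3.6
Useful energy = 9890.69 kWh

9890.69


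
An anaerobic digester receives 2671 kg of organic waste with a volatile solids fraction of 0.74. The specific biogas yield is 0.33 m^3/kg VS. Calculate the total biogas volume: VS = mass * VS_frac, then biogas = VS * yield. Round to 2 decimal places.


Compute volatile solids:
  VS = mass * VS_fraction = 2671 * 0.74 = 1976.54 kg
Calculate biogas volume:
  Biogas = VS * specific_yield = 1976.54 * 0.33
  Biogas = 652.26 m^3

652.26


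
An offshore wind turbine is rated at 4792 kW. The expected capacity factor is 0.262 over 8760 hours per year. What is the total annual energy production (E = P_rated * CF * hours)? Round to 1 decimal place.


Annual energy = rated_kW * capacity_factor * hours_per_year
Given: P_rated = 4792 kW, CF = 0.262, hours = 8760
E = 4792 * 0.262 * 8760
E = 10998215.0 kWh

10998215.0


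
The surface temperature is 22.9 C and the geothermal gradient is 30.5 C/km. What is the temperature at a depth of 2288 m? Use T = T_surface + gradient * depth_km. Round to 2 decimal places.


Convert depth to km: 2288 / 1000 = 2.288 km
Temperature increase = gradient * depth_km = 30.5 * 2.288 = 69.78 C
Temperature at depth = T_surface + delta_T = 22.9 + 69.78
T = 92.68 C

92.68


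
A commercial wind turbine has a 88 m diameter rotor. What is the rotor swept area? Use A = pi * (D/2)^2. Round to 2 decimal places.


Compute the rotor radius:
  r = D / 2 = 88 / 2 = 44.0 m
Calculate swept area:
  A = pi * r^2 = pi * 44.0^2
  A = 6082.12 m^2

6082.12


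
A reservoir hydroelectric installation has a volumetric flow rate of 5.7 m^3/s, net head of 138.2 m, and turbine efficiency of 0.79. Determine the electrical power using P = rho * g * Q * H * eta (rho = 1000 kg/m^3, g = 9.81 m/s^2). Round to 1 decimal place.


Apply the hydropower formula P = rho * g * Q * H * eta
rho * g = 1000 * 9.81 = 9810.0
P = 9810.0 * 5.7 * 138.2 * 0.79
P = 6104906.2 W

6104906.2


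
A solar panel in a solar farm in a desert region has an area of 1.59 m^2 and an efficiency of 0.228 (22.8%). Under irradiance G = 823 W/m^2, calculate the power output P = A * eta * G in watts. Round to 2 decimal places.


Use the solar power formula P = A * eta * G.
Given: A = 1.59 m^2, eta = 0.228, G = 823 W/m^2
P = 1.59 * 0.228 * 823
P = 298.35 W

298.35


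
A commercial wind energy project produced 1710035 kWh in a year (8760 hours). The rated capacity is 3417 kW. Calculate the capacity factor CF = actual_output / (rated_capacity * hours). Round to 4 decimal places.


Capacity factor = actual output / maximum possible output
Maximum possible = rated * hours = 3417 * 8760 = 29932920 kWh
CF = 1710035 / 29932920
CF = 0.0571

0.0571


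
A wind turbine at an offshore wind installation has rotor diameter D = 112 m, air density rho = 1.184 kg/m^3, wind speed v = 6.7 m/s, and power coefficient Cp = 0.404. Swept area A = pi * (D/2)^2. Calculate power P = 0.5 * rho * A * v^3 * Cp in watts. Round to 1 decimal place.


Step 1 -- Compute swept area:
  A = pi * (D/2)^2 = pi * (112/2)^2 = 9852.03 m^2
Step 2 -- Apply wind power equation:
  P = 0.5 * rho * A * v^3 * Cp
  v^3 = 6.7^3 = 300.763
  P = 0.5 * 1.184 * 9852.03 * 300.763 * 0.404
  P = 708685.3 W

708685.3


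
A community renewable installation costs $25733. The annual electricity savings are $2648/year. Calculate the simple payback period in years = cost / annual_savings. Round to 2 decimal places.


Simple payback period = initial cost / annual savings
Payback = 25733 / 2648
Payback = 9.72 years

9.72


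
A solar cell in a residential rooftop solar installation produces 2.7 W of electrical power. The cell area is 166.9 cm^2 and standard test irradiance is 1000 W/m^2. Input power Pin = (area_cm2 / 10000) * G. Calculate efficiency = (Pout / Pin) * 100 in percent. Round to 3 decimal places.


First compute the input power:
  Pin = area_cm2 / 10000 * G = 166.9 / 10000 * 1000 = 16.69 W
Then compute efficiency:
  Efficiency = (Pout / Pin) * 100 = (2.7 / 16.69) * 100
  Efficiency = 16.177%

16.177


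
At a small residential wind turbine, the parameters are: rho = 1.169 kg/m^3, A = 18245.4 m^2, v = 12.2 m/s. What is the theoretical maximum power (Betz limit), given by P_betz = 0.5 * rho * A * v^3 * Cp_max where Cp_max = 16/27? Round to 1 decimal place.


The Betz coefficient Cp_max = 16/27 = 0.5926
v^3 = 12.2^3 = 1815.848
P_betz = 0.5 * rho * A * v^3 * Cp_max
P_betz = 0.5 * 1.169 * 18245.4 * 1815.848 * 0.5926
P_betz = 11475552.8 W

11475552.8


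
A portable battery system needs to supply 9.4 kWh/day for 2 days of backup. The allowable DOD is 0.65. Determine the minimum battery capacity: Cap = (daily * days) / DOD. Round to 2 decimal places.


Total energy needed = daily * days = 9.4 * 2 = 18.8 kWh
Account for depth of discharge:
  Cap = total_energy / DOD = 18.8 / 0.65
  Cap = 28.92 kWh

28.92


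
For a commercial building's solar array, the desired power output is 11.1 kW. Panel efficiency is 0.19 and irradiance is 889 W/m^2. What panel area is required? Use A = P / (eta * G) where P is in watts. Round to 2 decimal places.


Convert target power to watts: P = 11.1 * 1000 = 11100.0 W
Compute denominator: eta * G = 0.19 * 889 = 168.91
Required area A = P / (eta * G) = 11100.0 / 168.91
A = 65.72 m^2

65.72


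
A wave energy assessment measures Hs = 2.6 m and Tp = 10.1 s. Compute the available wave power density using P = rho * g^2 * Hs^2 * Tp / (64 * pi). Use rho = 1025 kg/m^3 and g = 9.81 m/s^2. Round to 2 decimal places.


Apply wave power formula:
  g^2 = 9.81^2 = 96.2361
  Hs^2 = 2.6^2 = 6.76
  Numerator = rho * g^2 * Hs^2 * Tp = 1025 * 96.2361 * 6.76 * 10.1 = 6734881.36
  Denominator = 64 * pi = 201.0619
  P = 6734881.36 / 201.0619 = 33496.55 W/m

33496.55


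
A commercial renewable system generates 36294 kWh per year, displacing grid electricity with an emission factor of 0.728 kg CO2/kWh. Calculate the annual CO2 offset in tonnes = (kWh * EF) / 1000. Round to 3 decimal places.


CO2 offset in kg = generation * emission_factor
CO2 offset = 36294 * 0.728 = 26422.03 kg
Convert to tonnes:
  CO2 offset = 26422.03 / 1000 = 26.422 tonnes

26.422


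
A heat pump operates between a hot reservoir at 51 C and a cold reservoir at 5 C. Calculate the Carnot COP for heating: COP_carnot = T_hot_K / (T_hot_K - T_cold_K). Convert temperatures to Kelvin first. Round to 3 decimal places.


Convert to Kelvin:
  T_hot = 51 + 273.15 = 324.15 K
  T_cold = 5 + 273.15 = 278.15 K
Apply Carnot COP formula:
  COP = T_hot_K / (T_hot_K - T_cold_K) = 324.15 / 46.0
  COP = 7.047

7.047


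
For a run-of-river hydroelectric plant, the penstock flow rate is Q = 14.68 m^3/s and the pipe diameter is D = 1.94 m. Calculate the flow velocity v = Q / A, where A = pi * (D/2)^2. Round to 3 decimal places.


Compute pipe cross-sectional area:
  A = pi * (D/2)^2 = pi * (1.94/2)^2 = 2.9559 m^2
Calculate velocity:
  v = Q / A = 14.68 / 2.9559
  v = 4.966 m/s

4.966


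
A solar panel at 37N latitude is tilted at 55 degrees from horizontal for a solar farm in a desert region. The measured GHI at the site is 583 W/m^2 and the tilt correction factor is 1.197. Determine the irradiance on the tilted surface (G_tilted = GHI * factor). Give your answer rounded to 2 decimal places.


Identify the given values:
  GHI = 583 W/m^2, tilt correction factor = 1.197
Apply the formula G_tilted = GHI * factor:
  G_tilted = 583 * 1.197
  G_tilted = 697.85 W/m^2

697.85


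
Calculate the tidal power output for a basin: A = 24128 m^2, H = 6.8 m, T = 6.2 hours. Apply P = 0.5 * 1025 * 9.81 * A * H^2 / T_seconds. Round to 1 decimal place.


Convert period to seconds: T = 6.2 * 3600 = 22320.0 s
H^2 = 6.8^2 = 46.24
P = 0.5 * rho * g * A * H^2 / T
P = 0.5 * 1025 * 9.81 * 24128 * 46.24 / 22320.0
P = 251308.9 W

251308.9
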